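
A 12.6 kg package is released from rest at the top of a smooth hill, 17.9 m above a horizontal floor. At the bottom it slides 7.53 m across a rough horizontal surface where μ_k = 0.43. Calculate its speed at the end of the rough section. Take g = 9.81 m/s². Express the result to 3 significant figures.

Energy bookkeeping (friction removes W_f = μ_k N d):
mgh = ½mv² + μ_k m g d
W_f = μ_k mg d = (0.43)(12.6)(9.81)(7.53) = 400.2 J
½mv² = mgh − W_f = 2212.5 − 400.2 = 1812.3 J
v = √(2 × 1812.3/12.6) = 16.96 m/s

v = 17.0 m/s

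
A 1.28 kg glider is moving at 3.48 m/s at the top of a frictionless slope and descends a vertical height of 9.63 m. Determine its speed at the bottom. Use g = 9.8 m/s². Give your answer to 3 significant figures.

Mechanical energy is conserved (no friction): ½mv₀² + mgh = ½mv²
The mass cancels from both sides.
v² = v₀² + 2gh = (3.48)² + 2(9.8)(9.63) = 200.86
v = √200.86 = 14.17 m/s

v = 14.2 m/s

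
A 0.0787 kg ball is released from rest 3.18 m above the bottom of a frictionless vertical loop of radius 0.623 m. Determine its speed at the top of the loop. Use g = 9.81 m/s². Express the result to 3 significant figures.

Energy conservation: mgh = ½mv_top² + mg(2r)
v_top² = 2g(h − 2r) = 2(9.81)(3.18 − 1.246) = 37.95
v_top = 6.160 m/s

v = 6.16 m/s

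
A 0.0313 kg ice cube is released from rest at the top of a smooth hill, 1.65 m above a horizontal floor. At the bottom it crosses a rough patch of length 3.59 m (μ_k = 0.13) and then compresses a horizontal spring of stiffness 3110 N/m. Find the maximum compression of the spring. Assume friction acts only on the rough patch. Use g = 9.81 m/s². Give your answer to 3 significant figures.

x = 0.0153 m

Initial energy: E₁ = mgh = (0.0313)(9.81)(1.65) = 0.50664 J
Friction removes W_f = μ_k mg d = (0.13)(0.0313)(9.81)(3.59) = 0.1433 J
Energy reaching the spring: E = 0.50664 − 0.1433 = 0.36334 J
At max compression ½kx² = E ⇒ x = √(2E/k) = √(2 × 0.36334/3110) = 0.01529 m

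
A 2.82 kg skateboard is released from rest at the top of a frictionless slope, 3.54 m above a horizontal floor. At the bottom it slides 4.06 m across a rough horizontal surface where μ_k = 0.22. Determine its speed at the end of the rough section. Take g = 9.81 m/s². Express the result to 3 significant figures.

Applying the work–energy principle:
mgh = ½mv² + μ_k m g d
W_f = μ_k mg d = (0.22)(2.82)(9.81)(4.06) = 24.71 J
½mv² = mgh − W_f = 97.931 − 24.71 = 73.222 J
v = √(2 × 73.222/2.82) = 7.206 m/s

v = 7.21 m/s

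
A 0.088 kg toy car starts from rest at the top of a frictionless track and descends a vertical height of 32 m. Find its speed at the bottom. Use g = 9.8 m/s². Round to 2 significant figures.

Energy conservation between the two points: mgh = ½mv²
v = √(2gh) = √(2 × 9.8 × 32) = √627.20 = 25.04 m/s

v = 25 m/s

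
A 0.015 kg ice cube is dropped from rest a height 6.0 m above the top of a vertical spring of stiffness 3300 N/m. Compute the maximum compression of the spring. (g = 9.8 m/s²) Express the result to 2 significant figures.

Measuring PE from the top of the relaxed spring, at max compression the cube has dropped H + x with zero KE, so:
mg(H + x) = ½kx²
½(3300)x² − (0.015)(9.8)x − (0.015)(9.8)(6.0) = 0
1650x² − 0.1470x − 0.8820 = 0
x = [0.1470 + √(0.02161 + 5821.2)]/(2 × 1650) = 0.02316 m

x = 0.023 m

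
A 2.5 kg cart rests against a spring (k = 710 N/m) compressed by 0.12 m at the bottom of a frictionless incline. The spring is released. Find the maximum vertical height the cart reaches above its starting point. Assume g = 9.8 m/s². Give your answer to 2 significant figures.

h = 0.21 m

At maximum height the cart is at rest, so ½kx² = mgh
h = kx²/(2mg) = (710)(0.12)²/(2 × 2.5 × 9.8) = 0.2087 m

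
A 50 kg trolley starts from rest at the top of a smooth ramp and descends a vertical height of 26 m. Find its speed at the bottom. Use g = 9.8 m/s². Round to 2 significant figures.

v = 23 m/s

Equating total energy at the two states: mgh = ½mv²
v = √(2gh) = √(2 × 9.8 × 26) = √509.60 = 22.57 m/s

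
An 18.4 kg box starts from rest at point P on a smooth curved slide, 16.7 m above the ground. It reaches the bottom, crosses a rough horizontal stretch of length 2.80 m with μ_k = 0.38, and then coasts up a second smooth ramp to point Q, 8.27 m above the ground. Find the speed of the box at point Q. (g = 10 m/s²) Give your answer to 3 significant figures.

Energy at P: mgh₁ = (18.4)(10)(16.7) = 3072.8 J
Friction loss: W_f = μ_k mg d = 195.8 J
At Q: ½mv² + mgh₂ = mgh₁ − W_f
½mv² = 3072.8 − 195.8 − 1521.7 = 1355.3 J
v = √(2 × 1355.3/18.4) = 12.14 m/s

v = 12.1 m/s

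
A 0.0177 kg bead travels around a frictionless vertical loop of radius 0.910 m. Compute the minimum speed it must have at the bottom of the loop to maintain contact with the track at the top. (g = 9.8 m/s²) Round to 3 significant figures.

v = 6.68 m/s

At the top: mg = mv_top²/r ⇒ v_top² = gr = 8.918 m²/s²
Energy from bottom to top (height 2r): ½mv_bot² = ½mv_top² + mg(2r)
v_bot² = gr + 4gr = 5gr = 44.59
v_bot = √(5gr) = 6.678 m/s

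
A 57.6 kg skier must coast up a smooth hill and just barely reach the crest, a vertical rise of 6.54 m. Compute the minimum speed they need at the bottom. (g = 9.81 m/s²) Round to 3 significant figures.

v = 11.3 m/s

At the top they are momentarily at rest, so all KE converts to PE: ½mv² = mgh
v = √(2gh) = √(2 × 9.81 × 6.54) = 11.33 m/s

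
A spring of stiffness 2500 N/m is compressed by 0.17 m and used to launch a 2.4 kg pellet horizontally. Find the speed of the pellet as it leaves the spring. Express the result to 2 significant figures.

Spring PE converts entirely to kinetic energy: ½kx² = ½mv²
v = x√(k/m) = 0.17 × √(2500/2.4) = 5.487 m/s

v = 5.5 m/s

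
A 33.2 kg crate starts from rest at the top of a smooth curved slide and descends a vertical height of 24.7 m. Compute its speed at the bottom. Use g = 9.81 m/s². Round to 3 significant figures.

Energy conservation between the two points: mgh = ½mv²
v = √(2gh) = √(2 × 9.81 × 24.7) = √484.61 = 22.01 m/s

v = 22.0 m/s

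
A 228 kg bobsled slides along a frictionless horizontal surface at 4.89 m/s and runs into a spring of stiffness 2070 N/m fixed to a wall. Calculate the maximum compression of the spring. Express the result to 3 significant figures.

Conservation of energy between contact and max compression: ½mv² = ½kx²
x = v√(m/k) = 4.89 × √(228/2070) = 1.623 m

x = 1.62 m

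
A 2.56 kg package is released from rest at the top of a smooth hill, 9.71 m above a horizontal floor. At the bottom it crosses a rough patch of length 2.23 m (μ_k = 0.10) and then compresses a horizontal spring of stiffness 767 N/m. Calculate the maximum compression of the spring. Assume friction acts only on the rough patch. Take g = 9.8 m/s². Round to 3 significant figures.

Initial energy: E₁ = mgh = (2.56)(9.8)(9.71) = 243.60 J
Friction removes W_f = μ_k mg d = (0.10)(2.56)(9.8)(2.23) = 5.595 J
Energy reaching the spring: E = 243.60 − 5.595 = 238.01 J
At max compression ½kx² = E ⇒ x = √(2E/k) = √(2 × 238.01/767) = 0.7878 m

x = 0.788 m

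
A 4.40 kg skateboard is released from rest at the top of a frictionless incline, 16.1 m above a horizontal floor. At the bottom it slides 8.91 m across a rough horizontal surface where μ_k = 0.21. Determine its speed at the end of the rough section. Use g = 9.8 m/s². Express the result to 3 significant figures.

v = 16.7 m/s

Energy at the top = energy at the end + work done against friction:
mgh = ½mv² + μ_k m g d
W_f = μ_k mg d = (0.21)(4.40)(9.8)(8.91) = 80.68 J
½mv² = mgh − W_f = 694.23 − 80.68 = 613.55 J
v = √(2 × 613.55/4.40) = 16.70 m/s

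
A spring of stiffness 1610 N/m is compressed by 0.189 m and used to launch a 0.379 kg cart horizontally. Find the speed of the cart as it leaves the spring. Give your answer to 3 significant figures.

Spring PE converts entirely to kinetic energy: ½kx² = ½mv²
v = x√(k/m) = 0.189 × √(1610/0.379) = 12.32 m/s

v = 12.3 m/s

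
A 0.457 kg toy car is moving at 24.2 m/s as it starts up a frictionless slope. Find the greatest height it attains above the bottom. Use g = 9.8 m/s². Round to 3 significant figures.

h = 29.9 m

Setting KE at the bottom equal to PE gained: ½mv² = mgh
h = v²/(2g) = 24.2²/(2 × 9.8) = 29.88 m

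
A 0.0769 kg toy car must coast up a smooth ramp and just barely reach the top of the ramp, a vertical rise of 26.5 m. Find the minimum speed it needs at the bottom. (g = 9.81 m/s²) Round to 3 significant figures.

At the top it is momentarily at rest, so all KE converts to PE: ½mv² = mgh
v = √(2gh) = √(2 × 9.81 × 26.5) = 22.80 m/s

v = 22.8 m/s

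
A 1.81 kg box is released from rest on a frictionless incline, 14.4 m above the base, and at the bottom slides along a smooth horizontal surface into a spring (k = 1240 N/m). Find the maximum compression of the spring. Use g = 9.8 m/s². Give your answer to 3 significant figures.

At max compression the box is momentarily at rest: mgh = ½kx²
x = √(2mgh/k) = √(2 × 1.81 × 9.8 × 14.4 / 1240) = 0.6419 m

x = 0.642 m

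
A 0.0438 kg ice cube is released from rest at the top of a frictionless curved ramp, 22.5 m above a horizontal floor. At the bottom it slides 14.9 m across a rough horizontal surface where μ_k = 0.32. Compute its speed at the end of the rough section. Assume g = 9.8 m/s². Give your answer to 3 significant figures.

v = 18.6 m/s

Applying the work–energy principle:
mgh = ½mv² + μ_k m g d
W_f = μ_k mg d = (0.32)(0.0438)(9.8)(14.9) = 2.047 J
½mv² = mgh − W_f = 9.6579 − 2.047 = 7.6113 J
v = √(2 × 7.6113/0.0438) = 18.64 m/s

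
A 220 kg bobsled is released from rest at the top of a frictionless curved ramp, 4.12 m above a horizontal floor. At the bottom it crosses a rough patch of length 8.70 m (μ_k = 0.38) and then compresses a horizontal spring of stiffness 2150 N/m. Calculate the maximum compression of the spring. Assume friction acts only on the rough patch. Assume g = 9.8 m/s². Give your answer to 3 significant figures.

x = 1.28 m

Initial energy: E₁ = mgh = (220)(9.8)(4.12) = 8882.7 J
Friction removes W_f = μ_k mg d = (0.38)(220)(9.8)(8.70) = 7128 J
Energy reaching the spring: E = 8882.7 − 7128 = 1755.0 J
At max compression ½kx² = E ⇒ x = √(2E/k) = √(2 × 1755.0/2150) = 1.278 m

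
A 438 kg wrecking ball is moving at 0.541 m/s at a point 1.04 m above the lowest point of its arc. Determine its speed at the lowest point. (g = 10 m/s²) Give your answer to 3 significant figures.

By conservation of mechanical energy, ½mv₀² + mgh = ½mv²
The mass cancels from both sides.
v² = v₀² + 2gh = (0.541)² + 2(10)(1.04) = 21.093
v = √21.093 = 4.593 m/s

v = 4.59 m/s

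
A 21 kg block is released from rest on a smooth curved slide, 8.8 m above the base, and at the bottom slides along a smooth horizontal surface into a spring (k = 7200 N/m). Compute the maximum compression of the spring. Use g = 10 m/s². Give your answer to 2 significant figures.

x = 0.72 m

Gravitational PE at the top equals spring PE at max compression: mgh = ½kx²
x = √(2mgh/k) = √(2 × 21 × 10 × 8.8 / 7200) = 0.7165 m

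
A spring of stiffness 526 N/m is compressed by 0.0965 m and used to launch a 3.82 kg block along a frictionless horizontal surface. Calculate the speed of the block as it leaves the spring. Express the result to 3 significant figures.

v = 1.13 m/s

The block leaves the spring when the spring is at natural length, so ½kx² = ½mv²
v = x√(k/m) = 0.0965 × √(526/3.82) = 1.132 m/s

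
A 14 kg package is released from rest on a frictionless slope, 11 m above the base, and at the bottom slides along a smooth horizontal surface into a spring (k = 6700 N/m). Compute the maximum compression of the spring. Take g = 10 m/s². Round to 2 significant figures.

At max compression the package is momentarily at rest: mgh = ½kx²
x = √(2mgh/k) = √(2 × 14 × 10 × 11 / 6700) = 0.6780 m

x = 0.68 m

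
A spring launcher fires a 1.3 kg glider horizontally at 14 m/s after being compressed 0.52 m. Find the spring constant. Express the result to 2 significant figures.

Spring PE at full compression equals KE at release: ½kx² = ½mv²
k = mv²/x² = (1.3)(14)²/(0.52)² = 942.3 N/m

k = 940 N/m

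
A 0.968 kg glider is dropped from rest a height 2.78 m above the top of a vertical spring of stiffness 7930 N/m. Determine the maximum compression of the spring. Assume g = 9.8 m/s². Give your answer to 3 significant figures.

x = 0.0828 m

Let x be the compression. The total drop is H + x, and the glider is instantaneously at rest at max compression, so energy conservation gives:
mg(H + x) = ½kx²
½(7930)x² − (0.968)(9.8)x − (0.968)(9.8)(2.78) = 0
3965x² − 9.486x − 26.37 = 0
x = [9.486 + √(89.99 + 418263)]/(2 × 3965) = 0.08276 m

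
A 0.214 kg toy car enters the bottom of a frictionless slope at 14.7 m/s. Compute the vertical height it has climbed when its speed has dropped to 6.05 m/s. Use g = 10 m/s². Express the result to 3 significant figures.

Conservation of energy: ½mv₁² = ½mv₂² + mgh
h = (v₁² − v₂²)/(2g) = (14.7² − 6.05²)/(2 × 10) = 8.974 m

h = 8.97 m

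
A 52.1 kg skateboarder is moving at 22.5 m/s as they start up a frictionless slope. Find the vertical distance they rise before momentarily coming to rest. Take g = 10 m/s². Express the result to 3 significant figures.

Setting KE at the bottom equal to PE gained: ½mv² = mgh
h = v²/(2g) = 22.5²/(2 × 10) = 25.31 m

h = 25.3 m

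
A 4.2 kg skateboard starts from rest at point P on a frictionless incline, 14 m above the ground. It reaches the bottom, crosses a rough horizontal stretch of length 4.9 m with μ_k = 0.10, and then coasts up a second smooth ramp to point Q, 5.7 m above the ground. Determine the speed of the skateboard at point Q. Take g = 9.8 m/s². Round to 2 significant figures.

v = 12 m/s

Energy at P: mgh₁ = (4.2)(9.8)(14) = 576.24 J
Friction loss: W_f = μ_k mg d = 20.17 J
At Q: ½mv² + mgh₂ = mgh₁ − W_f
½mv² = 576.24 − 20.17 − 234.61 = 321.46 J
v = √(2 × 321.46/4.2) = 12.37 m/s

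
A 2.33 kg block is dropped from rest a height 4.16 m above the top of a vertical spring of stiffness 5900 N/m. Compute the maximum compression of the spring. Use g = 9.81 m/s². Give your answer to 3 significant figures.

x = 0.183 m

Measuring PE from the top of the relaxed spring, at max compression the block has dropped H + x with zero KE, so:
mg(H + x) = ½kx²
½(5900)x² − (2.33)(9.81)x − (2.33)(9.81)(4.16) = 0
2950x² − 22.86x − 95.09 = 0
x = [22.86 + √(522.5 + 1.1220e+06)]/(2 × 2950) = 0.1835 m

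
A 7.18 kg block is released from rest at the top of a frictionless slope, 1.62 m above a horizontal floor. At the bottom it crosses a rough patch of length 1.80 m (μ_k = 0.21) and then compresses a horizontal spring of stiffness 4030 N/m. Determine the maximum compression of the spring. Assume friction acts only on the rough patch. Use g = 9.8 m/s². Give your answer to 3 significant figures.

Initial energy: E₁ = mgh = (7.18)(9.8)(1.62) = 113.99 J
Friction removes W_f = μ_k mg d = (0.21)(7.18)(9.8)(1.80) = 26.60 J
Energy reaching the spring: E = 113.99 − 26.60 = 87.392 J
At max compression ½kx² = E ⇒ x = √(2E/k) = √(2 × 87.392/4030) = 0.2083 m

x = 0.208 m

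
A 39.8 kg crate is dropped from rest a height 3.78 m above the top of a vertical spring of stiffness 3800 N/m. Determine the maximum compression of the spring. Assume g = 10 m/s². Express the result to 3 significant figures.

x = 1.00 m

Measuring PE from the top of the relaxed spring, at max compression the crate has dropped H + x with zero KE, so:
mg(H + x) = ½kx²
½(3800)x² − (39.8)(10)x − (39.8)(10)(3.78) = 0
1900x² − 398.0x − 1504 = 0
x = [398.0 + √(158404 + 1.1434e+07)]/(2 × 1900) = 1.001 m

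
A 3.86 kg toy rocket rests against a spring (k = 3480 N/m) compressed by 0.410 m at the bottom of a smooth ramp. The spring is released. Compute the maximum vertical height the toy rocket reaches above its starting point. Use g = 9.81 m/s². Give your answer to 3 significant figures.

At maximum height the toy rocket is at rest, so ½kx² = mgh
h = kx²/(2mg) = (3480)(0.410)²/(2 × 3.86 × 9.81) = 7.724 m

h = 7.72 m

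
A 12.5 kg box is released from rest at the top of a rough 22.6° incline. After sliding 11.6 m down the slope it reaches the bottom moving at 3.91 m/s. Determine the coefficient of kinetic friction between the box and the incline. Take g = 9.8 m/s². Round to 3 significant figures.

μ_k = 0.343

Energy balance down the incline: mg L sinθ − ½mv² = μ_k (mg cosθ) L
mgL sinθ = 546.08 J; ½mv² = 95.551 J
W_f = 546.08 − 95.551 = 450.5 J
μ_k = W_f/(mg cosθ · L) = 450.5/(113.1 × 11.6) = 0.3434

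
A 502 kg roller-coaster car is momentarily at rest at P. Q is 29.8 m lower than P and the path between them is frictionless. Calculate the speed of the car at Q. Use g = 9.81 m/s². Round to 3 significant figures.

By conservation of mechanical energy, mgh = ½mv²
v = √(2gh) = √(2 × 9.81 × 29.8) = √584.68 = 24.18 m/s

v = 24.2 m/s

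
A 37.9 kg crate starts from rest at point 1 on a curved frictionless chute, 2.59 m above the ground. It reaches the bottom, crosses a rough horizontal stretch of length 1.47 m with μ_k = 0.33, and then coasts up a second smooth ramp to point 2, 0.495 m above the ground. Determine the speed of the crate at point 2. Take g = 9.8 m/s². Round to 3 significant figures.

Energy at 1: mgh₁ = (37.9)(9.8)(2.59) = 961.98 J
Friction loss: W_f = μ_k mg d = 180.2 J
At 2: ½mv² + mgh₂ = mgh₁ − W_f
½mv² = 961.98 − 180.2 − 183.85 = 597.95 J
v = √(2 × 597.95/37.9) = 5.617 m/s

v = 5.62 m/s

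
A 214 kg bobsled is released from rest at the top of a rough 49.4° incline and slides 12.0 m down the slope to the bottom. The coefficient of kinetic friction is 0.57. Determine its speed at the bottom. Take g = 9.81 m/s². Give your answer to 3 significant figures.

Work–energy: mg(L sinθ) − μ_k(mg cosθ)L = ½mv²
mgh = mgL sinθ = (214)(9.81)(12.0)sin49.4° = 19128 J
W_f = μ_k mg cosθ · L = (0.57)(214)(9.81)cos49.4°·12.0 = 9345 J
½mv² = 19128 − 9345 = 9782.8 J
v = √(2 × 9782.8/214) = 9.562 m/s

v = 9.56 m/s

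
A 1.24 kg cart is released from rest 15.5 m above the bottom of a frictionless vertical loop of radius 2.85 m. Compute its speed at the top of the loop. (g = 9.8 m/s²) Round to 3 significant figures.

v = 13.9 m/s

Energy conservation: mgh = ½mv_top² + mg(2r)
v_top² = 2g(h − 2r) = 2(9.8)(15.5 − 5.700) = 192.1
v_top = 13.86 m/s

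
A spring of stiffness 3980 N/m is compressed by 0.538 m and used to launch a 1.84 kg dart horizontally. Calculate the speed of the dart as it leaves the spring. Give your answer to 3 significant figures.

v = 25.0 m/s

Spring PE converts entirely to kinetic energy: ½kx² = ½mv²
v = x√(k/m) = 0.538 × √(3980/1.84) = 25.02 m/s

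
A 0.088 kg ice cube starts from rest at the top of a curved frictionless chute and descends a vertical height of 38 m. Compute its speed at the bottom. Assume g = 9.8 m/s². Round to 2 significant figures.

v = 27 m/s

Equating total energy at the two states: mgh = ½mv²
v = √(2gh) = √(2 × 9.8 × 38) = √744.80 = 27.29 m/s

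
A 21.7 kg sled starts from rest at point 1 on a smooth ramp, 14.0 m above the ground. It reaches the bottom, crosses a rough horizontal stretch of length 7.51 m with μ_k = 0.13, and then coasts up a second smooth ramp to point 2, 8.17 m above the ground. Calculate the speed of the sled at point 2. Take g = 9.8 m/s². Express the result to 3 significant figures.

v = 9.75 m/s

Energy at 1: mgh₁ = (21.7)(9.8)(14.0) = 2977.2 J
Friction loss: W_f = μ_k mg d = 207.6 J
At 2: ½mv² + mgh₂ = mgh₁ − W_f
½mv² = 2977.2 − 207.6 − 1737.4 = 1032.2 J
v = √(2 × 1032.2/21.7) = 9.754 m/s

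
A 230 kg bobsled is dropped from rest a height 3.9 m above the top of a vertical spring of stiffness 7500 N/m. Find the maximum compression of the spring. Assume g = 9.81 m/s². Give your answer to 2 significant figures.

Measuring PE from the top of the relaxed spring, at max compression the bobsled has dropped H + x with zero KE, so:
mg(H + x) = ½kx²
½(7500)x² − (230)(9.81)x − (230)(9.81)(3.9) = 0
3750x² − 2256x − 8800 = 0
x = [2256 + √(5.091e+06 + 1.3199e+08)]/(2 × 3750) = 1.862 m

x = 1.9 m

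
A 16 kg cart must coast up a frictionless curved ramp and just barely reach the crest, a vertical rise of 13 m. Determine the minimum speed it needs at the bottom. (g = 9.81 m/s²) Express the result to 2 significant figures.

At the top it is momentarily at rest, so all KE converts to PE: ½mv² = mgh
v = √(2gh) = √(2 × 9.81 × 13) = 15.97 m/s

v = 16 m/s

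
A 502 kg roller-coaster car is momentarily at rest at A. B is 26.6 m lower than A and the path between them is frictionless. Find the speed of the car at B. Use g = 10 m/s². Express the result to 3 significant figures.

Equating total energy at the two states: mgh = ½mv²
v = √(2gh) = √(2 × 10 × 26.6) = √532.00 = 23.07 m/s

v = 23.1 m/s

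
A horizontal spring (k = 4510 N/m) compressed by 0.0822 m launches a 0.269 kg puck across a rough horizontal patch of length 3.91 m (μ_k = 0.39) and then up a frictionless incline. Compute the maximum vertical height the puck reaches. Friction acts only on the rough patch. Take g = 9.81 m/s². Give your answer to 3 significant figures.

Spring energy: E₀ = ½kx² = ½(4510)(0.0822)² = 15.237 J
Friction: W_f = μ_k mg d = (0.39)(0.269)(9.81)(3.91) = 4.024 J
Energy at base of ramp: E = 15.237 − 4.024 = 11.213 J
At max height all remaining energy is PE: mgh = E ⇒ h = E/(mg) = 11.213/(0.269 × 9.81) = 4.249 m

h = 4.25 m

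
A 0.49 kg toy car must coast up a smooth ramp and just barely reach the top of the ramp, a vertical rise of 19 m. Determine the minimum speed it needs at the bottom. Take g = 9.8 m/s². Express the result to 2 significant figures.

At the top it is momentarily at rest, so all KE converts to PE: ½mv² = mgh
v = √(2gh) = √(2 × 9.8 × 19) = 19.30 m/s

v = 19 m/s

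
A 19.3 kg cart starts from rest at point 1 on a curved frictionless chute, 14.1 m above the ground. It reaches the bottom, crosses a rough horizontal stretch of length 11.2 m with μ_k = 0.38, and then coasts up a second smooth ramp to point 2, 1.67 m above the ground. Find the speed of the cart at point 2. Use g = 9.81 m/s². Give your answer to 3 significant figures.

v = 12.7 m/s

Energy at 1: mgh₁ = (19.3)(9.81)(14.1) = 2669.6 J
Friction loss: W_f = μ_k mg d = 805.8 J
At 2: ½mv² + mgh₂ = mgh₁ − W_f
½mv² = 2669.6 − 805.8 − 316.19 = 1547.6 J
v = √(2 × 1547.6/19.3) = 12.66 m/s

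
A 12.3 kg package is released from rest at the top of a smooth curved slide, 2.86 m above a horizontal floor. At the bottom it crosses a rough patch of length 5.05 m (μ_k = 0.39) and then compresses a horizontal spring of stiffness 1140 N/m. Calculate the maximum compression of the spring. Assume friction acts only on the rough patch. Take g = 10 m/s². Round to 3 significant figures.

x = 0.438 m

Initial energy: E₁ = mgh = (12.3)(10)(2.86) = 351.78 J
Friction removes W_f = μ_k mg d = (0.39)(12.3)(10)(5.05) = 242.2 J
Energy reaching the spring: E = 351.78 − 242.2 = 109.53 J
At max compression ½kx² = E ⇒ x = √(2E/k) = √(2 × 109.53/1140) = 0.4384 m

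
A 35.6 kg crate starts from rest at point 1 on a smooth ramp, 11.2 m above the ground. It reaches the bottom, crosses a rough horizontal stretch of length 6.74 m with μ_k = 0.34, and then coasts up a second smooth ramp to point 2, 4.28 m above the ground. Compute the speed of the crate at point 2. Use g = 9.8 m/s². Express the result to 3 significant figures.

v = 9.52 m/s

Energy at 1: mgh₁ = (35.6)(9.8)(11.2) = 3907.5 J
Friction loss: W_f = μ_k mg d = 799.5 J
At 2: ½mv² + mgh₂ = mgh₁ − W_f
½mv² = 3907.5 − 799.5 − 1493.2 = 1614.8 J
v = √(2 × 1614.8/35.6) = 9.525 m/s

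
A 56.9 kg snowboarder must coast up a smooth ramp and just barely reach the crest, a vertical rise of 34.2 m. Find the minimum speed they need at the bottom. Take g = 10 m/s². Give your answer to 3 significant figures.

At the top they are momentarily at rest, so all KE converts to PE: ½mv² = mgh
v = √(2gh) = √(2 × 10 × 34.2) = 26.15 m/s

v = 26.2 m/s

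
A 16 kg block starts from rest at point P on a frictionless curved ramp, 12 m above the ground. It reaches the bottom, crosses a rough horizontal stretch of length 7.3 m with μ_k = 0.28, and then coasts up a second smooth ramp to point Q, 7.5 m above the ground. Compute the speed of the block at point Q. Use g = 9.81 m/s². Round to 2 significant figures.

v = 6.9 m/s

Energy at P: mgh₁ = (16)(9.81)(12) = 1883.5 J
Friction loss: W_f = μ_k mg d = 320.8 J
At Q: ½mv² + mgh₂ = mgh₁ − W_f
½mv² = 1883.5 − 320.8 − 1177.2 = 385.49 J
v = √(2 × 385.49/16) = 6.942 m/s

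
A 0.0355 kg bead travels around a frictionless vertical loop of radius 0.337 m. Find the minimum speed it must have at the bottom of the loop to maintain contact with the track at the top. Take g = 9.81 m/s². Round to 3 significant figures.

At the top: mg = mv_top²/r ⇒ v_top² = gr = 3.306 m²/s²
Energy from bottom to top (height 2r): ½mv_bot² = ½mv_top² + mg(2r)
v_bot² = gr + 4gr = 5gr = 16.53
v_bot = √(5gr) = 4.066 m/s

v = 4.07 m/s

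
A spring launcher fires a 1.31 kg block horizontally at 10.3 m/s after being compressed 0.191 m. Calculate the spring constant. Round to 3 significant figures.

k = 3810 N/m

½kx² = ½mv²
k = mv²/x² = (1.31)(10.3)²/(0.191)² = 3810 N/m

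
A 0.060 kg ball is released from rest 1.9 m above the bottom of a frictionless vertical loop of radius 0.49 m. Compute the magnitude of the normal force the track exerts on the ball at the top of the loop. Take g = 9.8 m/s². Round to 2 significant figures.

N = 1.6 N

Energy from release to top (height 2r): mgh = ½mv_top² + mg(2r)
v_top² = 2g(h − 2r) = 2(9.8)(1.9 − 0.9800) = 18.032 m²/s²
At the top, both N and weight point toward the centre: N + mg = mv_top²/r
N = m(v_top²/r − g) = 0.060(18.032/0.49 − 9.8) = 1.620 N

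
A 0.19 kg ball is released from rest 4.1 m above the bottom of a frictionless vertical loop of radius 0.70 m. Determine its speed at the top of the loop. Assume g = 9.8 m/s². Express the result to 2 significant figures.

Energy conservation: mgh = ½mv_top² + mg(2r)
v_top² = 2g(h − 2r) = 2(9.8)(4.1 − 1.400) = 52.92
v_top = 7.275 m/s

v = 7.3 m/s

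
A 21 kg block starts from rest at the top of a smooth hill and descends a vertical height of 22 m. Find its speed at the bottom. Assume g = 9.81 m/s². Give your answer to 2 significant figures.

Mechanical energy is conserved (no friction): mgh = ½mv²
The mass cancels from both sides.
v = √(2gh) = √(2 × 9.81 × 22) = √431.64 = 20.78 m/s

v = 21 m/s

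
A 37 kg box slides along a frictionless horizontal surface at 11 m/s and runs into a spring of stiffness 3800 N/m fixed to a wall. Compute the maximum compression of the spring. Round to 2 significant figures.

x = 1.1 m

All KE is stored as spring PE at maximum compression: ½mv² = ½kx²
x = v√(m/k) = 11 × √(37/3800) = 1.085 m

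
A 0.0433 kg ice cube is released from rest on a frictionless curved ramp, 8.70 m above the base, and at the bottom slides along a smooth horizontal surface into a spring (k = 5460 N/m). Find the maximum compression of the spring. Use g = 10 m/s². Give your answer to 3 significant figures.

At max compression the cube is momentarily at rest: mgh = ½kx²
x = √(2mgh/k) = √(2 × 0.0433 × 10 × 8.70 / 5460) = 0.03715 m

x = 0.0371 m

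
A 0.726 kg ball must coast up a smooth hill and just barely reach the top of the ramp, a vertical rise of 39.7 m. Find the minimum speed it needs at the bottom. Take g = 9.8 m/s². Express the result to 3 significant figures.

v = 27.9 m/s

At the top it is momentarily at rest, so all KE converts to PE: ½mv² = mgh
v = √(2gh) = √(2 × 9.8 × 39.7) = 27.89 m/s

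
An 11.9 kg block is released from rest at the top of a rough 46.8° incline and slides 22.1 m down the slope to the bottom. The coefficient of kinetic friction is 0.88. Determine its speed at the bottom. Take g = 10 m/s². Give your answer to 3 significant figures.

v = 7.48 m/s

Taking the bottom as reference, mgh = ½mv² + μ_k N L with h = L sinθ, N = mg cosθ:
mgh = mgL sinθ = (11.9)(10)(22.1)sin46.8° = 1917.1 J
W_f = μ_k mg cosθ · L = (0.88)(11.9)(10)cos46.8°·22.1 = 1584 J
½mv² = 1917.1 − 1584 = 332.86 J
v = √(2 × 332.86/11.9) = 7.479 m/s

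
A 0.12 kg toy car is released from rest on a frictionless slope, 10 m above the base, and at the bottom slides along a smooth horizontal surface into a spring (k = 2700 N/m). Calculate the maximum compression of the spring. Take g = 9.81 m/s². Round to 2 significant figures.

x = 0.093 m

Gravitational PE at the top equals spring PE at max compression: mgh = ½kx²
x = √(2mgh/k) = √(2 × 0.12 × 9.81 × 10 / 2700) = 0.09338 m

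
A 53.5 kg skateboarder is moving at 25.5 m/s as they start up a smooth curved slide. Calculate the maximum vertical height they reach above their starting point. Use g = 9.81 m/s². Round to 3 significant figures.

Setting KE at the bottom equal to PE gained: ½mv² = mgh
h = v²/(2g) = 25.5²/(2 × 9.81) = 33.14 m

h = 33.1 m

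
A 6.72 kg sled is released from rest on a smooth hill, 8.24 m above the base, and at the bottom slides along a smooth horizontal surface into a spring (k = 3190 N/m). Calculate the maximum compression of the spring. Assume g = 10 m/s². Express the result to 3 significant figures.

Gravitational PE at the top equals spring PE at max compression: mgh = ½kx²
x = √(2mgh/k) = √(2 × 6.72 × 10 × 8.24 / 3190) = 0.5892 m

x = 0.589 m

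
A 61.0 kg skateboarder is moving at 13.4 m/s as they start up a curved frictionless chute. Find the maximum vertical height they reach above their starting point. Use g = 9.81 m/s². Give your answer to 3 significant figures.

By energy conservation, ½mv² = mgh
h = v²/(2g) = 13.4²/(2 × 9.81) = 9.152 m

h = 9.15 m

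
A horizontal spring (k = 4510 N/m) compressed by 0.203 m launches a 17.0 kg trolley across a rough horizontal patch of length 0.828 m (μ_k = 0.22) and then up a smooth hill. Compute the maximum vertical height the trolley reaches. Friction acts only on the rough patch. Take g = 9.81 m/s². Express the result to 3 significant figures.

h = 0.375 m

Spring energy: E₀ = ½kx² = ½(4510)(0.203)² = 92.926 J
Friction: W_f = μ_k mg d = (0.22)(17.0)(9.81)(0.828) = 30.38 J
Energy at base of ramp: E = 92.926 − 30.38 = 62.547 J
At max height all remaining energy is PE: mgh = E ⇒ h = E/(mg) = 62.547/(17.0 × 9.81) = 0.3751 m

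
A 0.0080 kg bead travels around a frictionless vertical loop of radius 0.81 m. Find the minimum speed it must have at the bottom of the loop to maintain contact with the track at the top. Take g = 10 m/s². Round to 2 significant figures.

v = 6.4 m/s

At the top: mg = mv_top²/r ⇒ v_top² = gr = 8.100 m²/s²
Energy from bottom to top (height 2r): ½mv_bot² = ½mv_top² + mg(2r)
v_bot² = gr + 4gr = 5gr = 40.50
v_bot = √(5gr) = 6.364 m/s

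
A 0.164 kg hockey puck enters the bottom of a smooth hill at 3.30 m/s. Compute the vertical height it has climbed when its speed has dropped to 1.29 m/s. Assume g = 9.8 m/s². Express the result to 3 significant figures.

Conservation of energy: ½mv₁² = ½mv₂² + mgh
h = (v₁² − v₂²)/(2g) = (3.30² − 1.29²)/(2 × 9.8) = 0.4707 m

h = 0.471 m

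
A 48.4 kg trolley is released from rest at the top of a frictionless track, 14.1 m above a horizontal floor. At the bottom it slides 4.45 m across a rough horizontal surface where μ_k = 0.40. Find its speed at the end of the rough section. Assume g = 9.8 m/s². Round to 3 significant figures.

Energy at the top = energy at the end + work done against friction:
mgh = ½mv² + μ_k m g d
W_f = μ_k mg d = (0.40)(48.4)(9.8)(4.45) = 844.3 J
½mv² = mgh − W_f = 6687.9 − 844.3 = 5843.6 J
v = √(2 × 5843.6/48.4) = 15.54 m/s

v = 15.5 m/s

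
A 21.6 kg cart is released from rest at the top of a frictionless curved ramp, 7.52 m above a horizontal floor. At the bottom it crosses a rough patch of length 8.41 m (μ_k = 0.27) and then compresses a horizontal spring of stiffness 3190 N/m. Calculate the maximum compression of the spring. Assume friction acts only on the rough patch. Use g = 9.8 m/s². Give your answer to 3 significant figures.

x = 0.835 m

Initial energy: E₁ = mgh = (21.6)(9.8)(7.52) = 1591.8 J
Friction removes W_f = μ_k mg d = (0.27)(21.6)(9.8)(8.41) = 480.7 J
Energy reaching the spring: E = 1591.8 − 480.7 = 1111.2 J
At max compression ½kx² = E ⇒ x = √(2E/k) = √(2 × 1111.2/3190) = 0.8347 m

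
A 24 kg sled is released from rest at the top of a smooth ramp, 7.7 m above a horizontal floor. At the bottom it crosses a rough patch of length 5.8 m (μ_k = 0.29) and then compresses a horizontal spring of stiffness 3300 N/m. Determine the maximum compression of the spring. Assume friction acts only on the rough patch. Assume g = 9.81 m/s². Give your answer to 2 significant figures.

Initial energy: E₁ = mgh = (24)(9.81)(7.7) = 1812.9 J
Friction removes W_f = μ_k mg d = (0.29)(24)(9.81)(5.8) = 396.0 J
Energy reaching the spring: E = 1812.9 − 396.0 = 1416.9 J
At max compression ½kx² = E ⇒ x = √(2E/k) = √(2 × 1416.9/3300) = 0.9267 m

x = 0.93 m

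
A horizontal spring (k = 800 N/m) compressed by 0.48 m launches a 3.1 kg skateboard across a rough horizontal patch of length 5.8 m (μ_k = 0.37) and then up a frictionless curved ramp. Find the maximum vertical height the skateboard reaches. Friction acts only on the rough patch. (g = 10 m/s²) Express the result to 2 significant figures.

Spring energy: E₀ = ½kx² = ½(800)(0.48)² = 92.160 J
Friction: W_f = μ_k mg d = (0.37)(3.1)(10)(5.8) = 66.53 J
Energy at base of ramp: E = 92.160 − 66.53 = 25.634 J
At max height all remaining energy is PE: mgh = E ⇒ h = E/(mg) = 25.634/(3.1 × 10) = 0.8269 m

h = 0.83 m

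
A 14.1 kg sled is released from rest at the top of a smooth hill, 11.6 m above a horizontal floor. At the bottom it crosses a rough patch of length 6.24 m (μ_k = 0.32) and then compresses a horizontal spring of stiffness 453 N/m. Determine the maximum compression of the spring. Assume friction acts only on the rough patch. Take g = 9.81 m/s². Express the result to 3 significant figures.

Initial energy: E₁ = mgh = (14.1)(9.81)(11.6) = 1604.5 J
Friction removes W_f = μ_k mg d = (0.32)(14.1)(9.81)(6.24) = 276.2 J
Energy reaching the spring: E = 1604.5 − 276.2 = 1328.3 J
At max compression ½kx² = E ⇒ x = √(2E/k) = √(2 × 1328.3/453) = 2.422 m

x = 2.42 m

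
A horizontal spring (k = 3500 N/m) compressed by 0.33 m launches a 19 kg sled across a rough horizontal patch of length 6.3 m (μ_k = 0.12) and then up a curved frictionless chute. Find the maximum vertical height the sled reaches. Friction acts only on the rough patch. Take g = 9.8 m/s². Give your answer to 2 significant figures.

Spring energy: E₀ = ½kx² = ½(3500)(0.33)² = 190.58 J
Friction: W_f = μ_k mg d = (0.12)(19)(9.8)(6.3) = 140.8 J
Energy at base of ramp: E = 190.58 − 140.8 = 49.808 J
At max height all remaining energy is PE: mgh = E ⇒ h = E/(mg) = 49.808/(19 × 9.8) = 0.2675 m

h = 0.27 m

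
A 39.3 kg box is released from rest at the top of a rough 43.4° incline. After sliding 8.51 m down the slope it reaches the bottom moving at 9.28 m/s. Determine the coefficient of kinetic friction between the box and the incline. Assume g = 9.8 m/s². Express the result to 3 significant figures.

μ_k = 0.235

Energy balance down the incline: mg L sinθ − ½mv² = μ_k (mg cosθ) L
mgL sinθ = 2252.0 J; ½mv² = 1692.2 J
W_f = 2252.0 − 1692.2 = 559.7 J
μ_k = W_f/(mg cosθ · L) = 559.7/(279.8 × 8.51) = 0.2350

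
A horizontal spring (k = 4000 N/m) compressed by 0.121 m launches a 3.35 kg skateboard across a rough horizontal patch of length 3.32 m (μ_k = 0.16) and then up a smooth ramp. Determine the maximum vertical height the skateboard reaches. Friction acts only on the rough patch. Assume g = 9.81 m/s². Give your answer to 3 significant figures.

Spring energy: E₀ = ½kx² = ½(4000)(0.121)² = 29.282 J
Friction: W_f = μ_k mg d = (0.16)(3.35)(9.81)(3.32) = 17.46 J
Energy at base of ramp: E = 29.282 − 17.46 = 11.825 J
At max height all remaining energy is PE: mgh = E ⇒ h = E/(mg) = 11.825/(3.35 × 9.81) = 0.3598 m

h = 0.360 m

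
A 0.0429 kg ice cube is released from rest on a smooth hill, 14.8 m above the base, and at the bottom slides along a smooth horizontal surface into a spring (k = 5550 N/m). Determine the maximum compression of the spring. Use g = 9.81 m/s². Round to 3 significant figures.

x = 0.0474 m

At max compression the cube is momentarily at rest: mgh = ½kx²
x = √(2mgh/k) = √(2 × 0.0429 × 9.81 × 14.8 / 5550) = 0.04738 m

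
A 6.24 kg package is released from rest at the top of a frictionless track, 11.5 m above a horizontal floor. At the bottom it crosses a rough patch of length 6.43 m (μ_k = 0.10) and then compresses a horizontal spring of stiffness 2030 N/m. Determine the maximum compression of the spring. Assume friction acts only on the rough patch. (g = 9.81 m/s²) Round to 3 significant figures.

Initial energy: E₁ = mgh = (6.24)(9.81)(11.5) = 703.97 J
Friction removes W_f = μ_k mg d = (0.10)(6.24)(9.81)(6.43) = 39.36 J
Energy reaching the spring: E = 703.97 − 39.36 = 664.60 J
At max compression ½kx² = E ⇒ x = √(2E/k) = √(2 × 664.60/2030) = 0.8092 m

x = 0.809 m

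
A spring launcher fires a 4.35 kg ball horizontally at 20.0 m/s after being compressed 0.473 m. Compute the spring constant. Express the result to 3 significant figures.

k = 7780 N/m

½kx² = ½mv²
k = mv²/x² = (4.35)(20.0)²/(0.473)² = 7777 N/m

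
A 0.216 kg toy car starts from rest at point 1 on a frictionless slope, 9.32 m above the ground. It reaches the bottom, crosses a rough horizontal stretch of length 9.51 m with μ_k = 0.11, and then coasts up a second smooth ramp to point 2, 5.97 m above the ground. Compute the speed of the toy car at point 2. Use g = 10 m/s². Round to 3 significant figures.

Energy at 1: mgh₁ = (0.216)(10)(9.32) = 20.131 J
Friction loss: W_f = μ_k mg d = 2.260 J
At 2: ½mv² + mgh₂ = mgh₁ − W_f
½mv² = 20.131 − 2.260 − 12.895 = 4.9764 J
v = √(2 × 4.9764/0.216) = 6.788 m/s

v = 6.79 m/s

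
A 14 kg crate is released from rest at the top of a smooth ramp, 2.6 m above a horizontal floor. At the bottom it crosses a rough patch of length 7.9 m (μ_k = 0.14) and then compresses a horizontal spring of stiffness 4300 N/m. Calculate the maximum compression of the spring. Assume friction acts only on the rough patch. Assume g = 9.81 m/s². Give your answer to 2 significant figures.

Initial energy: E₁ = mgh = (14)(9.81)(2.6) = 357.08 J
Friction removes W_f = μ_k mg d = (0.14)(14)(9.81)(7.9) = 151.9 J
Energy reaching the spring: E = 357.08 − 151.9 = 205.19 J
At max compression ½kx² = E ⇒ x = √(2E/k) = √(2 × 205.19/4300) = 0.3089 m

x = 0.31 m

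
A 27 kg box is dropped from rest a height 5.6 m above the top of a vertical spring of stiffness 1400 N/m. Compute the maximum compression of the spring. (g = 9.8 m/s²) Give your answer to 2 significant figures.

x = 1.7 m

Measuring PE from the top of the relaxed spring, at max compression the box has dropped H + x with zero KE, so:
mg(H + x) = ½kx²
½(1400)x² − (27)(9.8)x − (27)(9.8)(5.6) = 0
700.0x² − 264.6x − 1482 = 0
x = [264.6 + √(70013 + 4.1489e+06)]/(2 × 700.0) = 1.656 m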